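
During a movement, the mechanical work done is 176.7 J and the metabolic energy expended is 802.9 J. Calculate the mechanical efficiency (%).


eta = (W_mech / E_meta) * 100
eta = (176.7 / 802.9) * 100
ratio = 0.2201
eta = 22.0077


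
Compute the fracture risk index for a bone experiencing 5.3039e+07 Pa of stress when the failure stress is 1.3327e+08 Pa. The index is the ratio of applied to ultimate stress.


FRI = applied / ultimate
FRI = 5.3039e+07 / 1.3327e+08
FRI = 0.3980


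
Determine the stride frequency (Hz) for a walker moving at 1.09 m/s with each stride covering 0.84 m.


f = v / stride_length
f = 1.09 / 0.84
f = 1.2976


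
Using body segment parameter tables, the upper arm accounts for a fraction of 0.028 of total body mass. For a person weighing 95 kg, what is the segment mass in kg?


m_segment = body_mass * fraction
m_segment = 95 * 0.028
m_segment = 2.6600


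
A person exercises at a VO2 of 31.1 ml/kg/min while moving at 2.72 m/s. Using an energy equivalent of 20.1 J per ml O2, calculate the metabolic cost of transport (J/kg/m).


Power per kg = VO2 * 20.1 / 60
Power per kg = 31.1 * 20.1 / 60 = 10.4185 W/kg
Cost = power_per_kg / speed
Cost = 10.4185 / 2.72
Cost = 3.8303


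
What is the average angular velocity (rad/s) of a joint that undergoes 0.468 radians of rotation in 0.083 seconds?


omega = delta_theta / delta_t
omega = 0.468 / 0.083
omega = 5.6386


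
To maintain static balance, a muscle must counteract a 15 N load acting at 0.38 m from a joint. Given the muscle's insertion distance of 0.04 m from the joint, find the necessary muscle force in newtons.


F_muscle = W * d_load / d_muscle
F_muscle = 15 * 0.38 / 0.04
Numerator = 5.7000
F_muscle = 142.5000


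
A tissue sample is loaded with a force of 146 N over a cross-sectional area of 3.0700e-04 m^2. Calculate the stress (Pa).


stress = F / A
stress = 146 / 3.0700e-04
stress = 475570.0326


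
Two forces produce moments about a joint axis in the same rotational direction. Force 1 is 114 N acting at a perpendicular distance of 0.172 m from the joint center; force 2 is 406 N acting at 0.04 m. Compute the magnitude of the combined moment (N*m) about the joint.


M = F1 * d1 + F2 * d2
M = 114 * 0.172 + 406 * 0.04
M = 19.6080 + 16.2400
M = 35.8480


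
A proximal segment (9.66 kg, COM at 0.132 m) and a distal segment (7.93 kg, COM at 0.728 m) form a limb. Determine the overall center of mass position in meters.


COM = (m1*x1 + m2*x2) / (m1 + m2)
COM = (9.66*0.132 + 7.93*0.728) / (9.66 + 7.93)
Numerator = 7.0482
Denominator = 17.5900
COM = 0.4007


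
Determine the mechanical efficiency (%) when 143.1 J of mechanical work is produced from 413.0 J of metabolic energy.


eta = (W_mech / E_meta) * 100
eta = (143.1 / 413.0) * 100
ratio = 0.3465
eta = 34.6489


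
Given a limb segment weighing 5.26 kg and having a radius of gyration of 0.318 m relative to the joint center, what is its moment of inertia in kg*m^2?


I = m * k^2
I = 5.26 * 0.318^2
k^2 = 0.1011
I = 0.5319


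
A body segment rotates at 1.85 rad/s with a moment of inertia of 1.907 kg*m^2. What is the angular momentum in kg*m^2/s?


L = I * omega
L = 1.907 * 1.85
L = 3.5280


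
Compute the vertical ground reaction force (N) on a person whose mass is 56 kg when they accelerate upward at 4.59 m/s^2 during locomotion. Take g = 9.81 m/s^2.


GRF = m * (g + a)
GRF = 56 * (9.81 + 4.59)
GRF = 56 * 14.4000
GRF = 806.4000


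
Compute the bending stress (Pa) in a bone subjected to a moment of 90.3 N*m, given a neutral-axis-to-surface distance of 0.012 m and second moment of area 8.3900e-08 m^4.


sigma = M * c / I
sigma = 90.3 * 0.012 / 8.3900e-08
M * c = 1.0836
sigma = 1.2915e+07


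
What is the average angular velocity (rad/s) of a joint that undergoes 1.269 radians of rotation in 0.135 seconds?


omega = delta_theta / delta_t
omega = 1.269 / 0.135
omega = 9.4000


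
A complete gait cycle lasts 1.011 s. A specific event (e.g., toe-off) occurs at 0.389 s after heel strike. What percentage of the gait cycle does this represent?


pct = (event_time / cycle_time) * 100
pct = (0.389 / 1.011) * 100
ratio = 0.3848
pct = 38.4768


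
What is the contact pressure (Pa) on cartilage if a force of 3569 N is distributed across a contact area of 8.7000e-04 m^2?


P = F / A
P = 3569 / 8.7000e-04
P = 4.1023e+06


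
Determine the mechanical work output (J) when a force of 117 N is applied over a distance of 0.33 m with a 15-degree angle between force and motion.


W = F * d * cos(theta)
theta = 15 deg = 0.2618 rad
cos(theta) = 0.9659
W = 117 * 0.33 * 0.9659
W = 37.2944


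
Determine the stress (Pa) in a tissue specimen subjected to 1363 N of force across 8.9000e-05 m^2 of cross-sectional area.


stress = F / A
stress = 1363 / 8.9000e-05
stress = 1.5315e+07


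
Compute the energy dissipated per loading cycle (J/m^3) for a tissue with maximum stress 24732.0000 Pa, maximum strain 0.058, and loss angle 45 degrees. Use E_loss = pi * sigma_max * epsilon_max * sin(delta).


E_loss = pi * sigma_max * epsilon_max * sin(delta)
delta = 45 deg = 0.7854 rad
sin(delta) = 0.7071
E_loss = pi * 24732.0000 * 0.058 * 0.7071
E_loss = 3186.5600


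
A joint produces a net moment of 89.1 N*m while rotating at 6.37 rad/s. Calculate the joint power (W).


P = M * omega
P = 89.1 * 6.37
P = 567.5670


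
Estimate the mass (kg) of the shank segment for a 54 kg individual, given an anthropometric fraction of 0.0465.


m_segment = body_mass * fraction
m_segment = 54 * 0.0465
m_segment = 2.5110


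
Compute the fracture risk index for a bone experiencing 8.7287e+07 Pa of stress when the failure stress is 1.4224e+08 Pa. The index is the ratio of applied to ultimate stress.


FRI = applied / ultimate
FRI = 8.7287e+07 / 1.4224e+08
FRI = 0.6137


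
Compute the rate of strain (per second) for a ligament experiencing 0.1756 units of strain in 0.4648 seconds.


strain_rate = delta_strain / delta_t
strain_rate = 0.1756 / 0.4648
strain_rate = 0.3778


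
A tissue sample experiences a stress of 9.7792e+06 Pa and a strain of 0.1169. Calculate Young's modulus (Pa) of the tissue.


E = stress / strain
E = 9.7792e+06 / 0.1169
E = 8.3654e+07


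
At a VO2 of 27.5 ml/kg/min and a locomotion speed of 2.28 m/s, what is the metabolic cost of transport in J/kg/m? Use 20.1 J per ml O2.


Power per kg = VO2 * 20.1 / 60
Power per kg = 27.5 * 20.1 / 60 = 9.2125 W/kg
Cost = power_per_kg / speed
Cost = 9.2125 / 2.28
Cost = 4.0406


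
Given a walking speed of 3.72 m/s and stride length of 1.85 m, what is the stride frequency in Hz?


f = v / stride_length
f = 3.72 / 1.85
f = 2.0108


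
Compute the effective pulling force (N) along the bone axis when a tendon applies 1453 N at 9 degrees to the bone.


F_eff = F_tendon * cos(theta)
theta = 9 deg = 0.1571 rad
cos(theta) = 0.9877
F_eff = 1453 * 0.9877
F_eff = 1435.1112


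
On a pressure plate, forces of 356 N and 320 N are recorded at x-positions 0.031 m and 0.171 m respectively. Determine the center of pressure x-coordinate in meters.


COP_x = (F1*x1 + F2*x2) / (F1 + F2)
COP_x = (356*0.031 + 320*0.171) / (356 + 320)
Numerator = 65.7560
Denominator = 676
COP_x = 0.0973


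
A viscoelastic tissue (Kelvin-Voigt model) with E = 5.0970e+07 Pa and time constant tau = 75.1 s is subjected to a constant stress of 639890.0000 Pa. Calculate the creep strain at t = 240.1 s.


epsilon(t) = (sigma/E) * (1 - exp(-t/tau))
sigma/E = 639890.0000 / 5.0970e+07 = 0.0126
exp(-t/tau) = exp(-240.1 / 75.1) = 0.0409
epsilon = 0.0126 * (1 - 0.0409)
epsilon = 0.0120


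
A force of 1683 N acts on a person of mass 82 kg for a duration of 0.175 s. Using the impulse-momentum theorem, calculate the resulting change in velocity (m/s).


J = F * dt = 1683 * 0.175 = 294.5250 N*s
delta_v = J / m
delta_v = 294.5250 / 82
delta_v = 3.5918


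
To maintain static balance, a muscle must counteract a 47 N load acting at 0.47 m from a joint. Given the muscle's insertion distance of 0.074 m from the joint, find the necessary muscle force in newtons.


F_muscle = W * d_load / d_muscle
F_muscle = 47 * 0.47 / 0.074
Numerator = 22.0900
F_muscle = 298.5135


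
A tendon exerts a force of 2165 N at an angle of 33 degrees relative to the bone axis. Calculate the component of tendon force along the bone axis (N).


F_eff = F_tendon * cos(theta)
theta = 33 deg = 0.5760 rad
cos(theta) = 0.8387
F_eff = 2165 * 0.8387
F_eff = 1815.7218


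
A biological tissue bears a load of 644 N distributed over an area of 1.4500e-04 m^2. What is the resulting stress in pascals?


stress = F / A
stress = 644 / 1.4500e-04
stress = 4.4414e+06


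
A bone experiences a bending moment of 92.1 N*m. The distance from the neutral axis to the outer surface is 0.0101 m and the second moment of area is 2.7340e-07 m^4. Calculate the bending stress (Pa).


sigma = M * c / I
sigma = 92.1 * 0.0101 / 2.7340e-07
M * c = 0.9302
sigma = 3.4024e+06


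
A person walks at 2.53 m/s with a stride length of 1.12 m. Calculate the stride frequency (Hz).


f = v / stride_length
f = 2.53 / 1.12
f = 2.2589


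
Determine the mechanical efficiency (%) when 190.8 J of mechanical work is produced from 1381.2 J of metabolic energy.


eta = (W_mech / E_meta) * 100
eta = (190.8 / 1381.2) * 100
ratio = 0.1381
eta = 13.8141


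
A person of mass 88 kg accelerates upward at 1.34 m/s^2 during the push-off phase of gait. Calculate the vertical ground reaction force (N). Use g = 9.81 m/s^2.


GRF = m * (g + a)
GRF = 88 * (9.81 + 1.34)
GRF = 88 * 11.1500
GRF = 981.2000


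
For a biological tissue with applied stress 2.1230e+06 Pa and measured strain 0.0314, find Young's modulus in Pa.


E = stress / strain
E = 2.1230e+06 / 0.0314
E = 6.7611e+07


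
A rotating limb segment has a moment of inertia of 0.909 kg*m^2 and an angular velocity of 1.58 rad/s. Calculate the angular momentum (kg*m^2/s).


L = I * omega
L = 0.909 * 1.58
L = 1.4362


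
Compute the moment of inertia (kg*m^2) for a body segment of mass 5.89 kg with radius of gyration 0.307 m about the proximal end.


I = m * k^2
I = 5.89 * 0.307^2
k^2 = 0.0942
I = 0.5551


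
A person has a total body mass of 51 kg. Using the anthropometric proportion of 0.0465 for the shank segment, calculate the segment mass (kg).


m_segment = body_mass * fraction
m_segment = 51 * 0.0465
m_segment = 2.3715


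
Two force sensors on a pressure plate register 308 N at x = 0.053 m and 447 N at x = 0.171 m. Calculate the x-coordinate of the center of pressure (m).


COP_x = (F1*x1 + F2*x2) / (F1 + F2)
COP_x = (308*0.053 + 447*0.171) / (308 + 447)
Numerator = 92.7610
Denominator = 755
COP_x = 0.1229


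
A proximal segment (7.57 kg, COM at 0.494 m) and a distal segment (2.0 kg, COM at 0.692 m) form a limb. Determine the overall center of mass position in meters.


COM = (m1*x1 + m2*x2) / (m1 + m2)
COM = (7.57*0.494 + 2.0*0.692) / (7.57 + 2.0)
Numerator = 5.1236
Denominator = 9.5700
COM = 0.5354


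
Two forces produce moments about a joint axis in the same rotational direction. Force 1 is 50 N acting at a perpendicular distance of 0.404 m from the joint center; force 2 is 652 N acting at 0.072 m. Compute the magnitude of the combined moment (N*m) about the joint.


M = F1 * d1 + F2 * d2
M = 50 * 0.404 + 652 * 0.072
M = 20.2000 + 46.9440
M = 67.1440


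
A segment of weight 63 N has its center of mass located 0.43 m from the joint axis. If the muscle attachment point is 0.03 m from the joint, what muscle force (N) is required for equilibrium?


F_muscle = W * d_load / d_muscle
F_muscle = 63 * 0.43 / 0.03
Numerator = 27.0900
F_muscle = 903.0000


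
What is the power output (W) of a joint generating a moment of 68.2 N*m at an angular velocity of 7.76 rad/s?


P = M * omega
P = 68.2 * 7.76
P = 529.2320


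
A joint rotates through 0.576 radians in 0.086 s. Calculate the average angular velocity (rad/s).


omega = delta_theta / delta_t
omega = 0.576 / 0.086
omega = 6.6977


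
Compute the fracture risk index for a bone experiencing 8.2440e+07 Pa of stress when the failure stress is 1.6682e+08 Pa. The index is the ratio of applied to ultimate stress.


FRI = applied / ultimate
FRI = 8.2440e+07 / 1.6682e+08
FRI = 0.4942


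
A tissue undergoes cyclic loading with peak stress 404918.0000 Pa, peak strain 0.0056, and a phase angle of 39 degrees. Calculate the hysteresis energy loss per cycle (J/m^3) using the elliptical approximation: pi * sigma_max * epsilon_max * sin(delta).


E_loss = pi * sigma_max * epsilon_max * sin(delta)
delta = 39 deg = 0.6807 rad
sin(delta) = 0.6293
E_loss = pi * 404918.0000 * 0.0056 * 0.6293
E_loss = 4483.0831


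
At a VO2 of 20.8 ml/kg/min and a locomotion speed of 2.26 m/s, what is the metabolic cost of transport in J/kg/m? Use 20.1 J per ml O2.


Power per kg = VO2 * 20.1 / 60
Power per kg = 20.8 * 20.1 / 60 = 6.9680 W/kg
Cost = power_per_kg / speed
Cost = 6.9680 / 2.26
Cost = 3.0832


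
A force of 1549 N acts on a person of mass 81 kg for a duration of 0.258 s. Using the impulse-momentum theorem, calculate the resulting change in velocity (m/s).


J = F * dt = 1549 * 0.258 = 399.6420 N*s
delta_v = J / m
delta_v = 399.6420 / 81
delta_v = 4.9339


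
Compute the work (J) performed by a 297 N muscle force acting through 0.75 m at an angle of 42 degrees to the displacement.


W = F * d * cos(theta)
theta = 42 deg = 0.7330 rad
cos(theta) = 0.7431
W = 297 * 0.75 * 0.7431
W = 165.5355


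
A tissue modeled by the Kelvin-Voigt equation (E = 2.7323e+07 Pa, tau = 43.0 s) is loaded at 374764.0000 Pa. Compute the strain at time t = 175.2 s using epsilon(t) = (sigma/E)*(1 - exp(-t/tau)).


epsilon(t) = (sigma/E) * (1 - exp(-t/tau))
sigma/E = 374764.0000 / 2.7323e+07 = 0.0137
exp(-t/tau) = exp(-175.2 / 43.0) = 0.0170
epsilon = 0.0137 * (1 - 0.0170)
epsilon = 0.0135


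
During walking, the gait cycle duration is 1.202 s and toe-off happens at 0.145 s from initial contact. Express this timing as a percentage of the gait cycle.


pct = (event_time / cycle_time) * 100
pct = (0.145 / 1.202) * 100
ratio = 0.1206
pct = 12.0632


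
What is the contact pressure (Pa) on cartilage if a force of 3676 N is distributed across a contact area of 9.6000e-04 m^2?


P = F / A
P = 3676 / 9.6000e-04
P = 3.8292e+06


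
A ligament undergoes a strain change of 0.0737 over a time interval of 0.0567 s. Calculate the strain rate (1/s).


strain_rate = delta_strain / delta_t
strain_rate = 0.0737 / 0.0567
strain_rate = 1.2998


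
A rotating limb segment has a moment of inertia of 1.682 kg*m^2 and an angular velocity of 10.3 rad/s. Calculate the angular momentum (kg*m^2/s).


L = I * omega
L = 1.682 * 10.3
L = 17.3246


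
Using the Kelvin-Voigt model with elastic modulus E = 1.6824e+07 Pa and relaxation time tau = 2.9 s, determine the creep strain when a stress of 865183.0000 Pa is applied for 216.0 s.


epsilon(t) = (sigma/E) * (1 - exp(-t/tau))
sigma/E = 865183.0000 / 1.6824e+07 = 0.0514
exp(-t/tau) = exp(-216.0 / 2.9) = 4.4931e-33
epsilon = 0.0514 * (1 - 4.4931e-33)
epsilon = 0.0514


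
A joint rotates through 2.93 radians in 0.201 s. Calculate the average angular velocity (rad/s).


omega = delta_theta / delta_t
omega = 2.93 / 0.201
omega = 14.5771


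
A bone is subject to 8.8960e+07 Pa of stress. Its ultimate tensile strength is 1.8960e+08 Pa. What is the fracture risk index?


FRI = applied / ultimate
FRI = 8.8960e+07 / 1.8960e+08
FRI = 0.4692


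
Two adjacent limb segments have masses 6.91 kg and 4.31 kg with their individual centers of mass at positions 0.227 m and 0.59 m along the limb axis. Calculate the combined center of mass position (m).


COM = (m1*x1 + m2*x2) / (m1 + m2)
COM = (6.91*0.227 + 4.31*0.59) / (6.91 + 4.31)
Numerator = 4.1115
Denominator = 11.2200
COM = 0.3664


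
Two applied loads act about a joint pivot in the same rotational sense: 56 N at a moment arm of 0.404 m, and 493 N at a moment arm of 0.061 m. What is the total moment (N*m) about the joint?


M = F1 * d1 + F2 * d2
M = 56 * 0.404 + 493 * 0.061
M = 22.6240 + 30.0730
M = 52.6970


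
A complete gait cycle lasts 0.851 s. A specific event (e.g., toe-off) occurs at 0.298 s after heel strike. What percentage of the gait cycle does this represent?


pct = (event_time / cycle_time) * 100
pct = (0.298 / 0.851) * 100
ratio = 0.3502
pct = 35.0176


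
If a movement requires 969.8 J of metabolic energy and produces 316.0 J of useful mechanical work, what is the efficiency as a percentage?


eta = (W_mech / E_meta) * 100
eta = (316.0 / 969.8) * 100
ratio = 0.3258
eta = 32.5840


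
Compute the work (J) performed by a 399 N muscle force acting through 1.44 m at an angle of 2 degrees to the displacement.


W = F * d * cos(theta)
theta = 2 deg = 0.0349 rad
cos(theta) = 0.9994
W = 399 * 1.44 * 0.9994
W = 574.2100


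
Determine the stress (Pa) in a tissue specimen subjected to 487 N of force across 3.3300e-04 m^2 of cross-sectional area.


stress = F / A
stress = 487 / 3.3300e-04
stress = 1.4625e+06


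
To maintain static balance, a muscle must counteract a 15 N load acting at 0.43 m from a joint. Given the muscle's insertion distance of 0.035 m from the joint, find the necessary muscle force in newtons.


F_muscle = W * d_load / d_muscle
F_muscle = 15 * 0.43 / 0.035
Numerator = 6.4500
F_muscle = 184.2857


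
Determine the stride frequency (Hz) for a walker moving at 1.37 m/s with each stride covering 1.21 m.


f = v / stride_length
f = 1.37 / 1.21
f = 1.1322


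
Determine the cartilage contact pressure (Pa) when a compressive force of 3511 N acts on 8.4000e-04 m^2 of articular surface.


P = F / A
P = 3511 / 8.4000e-04
P = 4.1798e+06


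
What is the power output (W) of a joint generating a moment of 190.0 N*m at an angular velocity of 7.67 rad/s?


P = M * omega
P = 190.0 * 7.67
P = 1457.3000


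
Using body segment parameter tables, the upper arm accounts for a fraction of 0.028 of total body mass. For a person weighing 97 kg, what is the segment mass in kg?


m_segment = body_mass * fraction
m_segment = 97 * 0.028
m_segment = 2.7160


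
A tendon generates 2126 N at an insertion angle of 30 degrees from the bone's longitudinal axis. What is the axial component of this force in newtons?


F_eff = F_tendon * cos(theta)
theta = 30 deg = 0.5236 rad
cos(theta) = 0.8660
F_eff = 2126 * 0.8660
F_eff = 1841.1700


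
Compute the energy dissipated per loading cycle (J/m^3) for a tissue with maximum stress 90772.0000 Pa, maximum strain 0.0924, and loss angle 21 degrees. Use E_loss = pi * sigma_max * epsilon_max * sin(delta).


E_loss = pi * sigma_max * epsilon_max * sin(delta)
delta = 21 deg = 0.3665 rad
sin(delta) = 0.3584
E_loss = pi * 90772.0000 * 0.0924 * 0.3584
E_loss = 9442.8461


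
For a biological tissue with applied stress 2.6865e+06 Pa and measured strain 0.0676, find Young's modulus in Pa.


E = stress / strain
E = 2.6865e+06 / 0.0676
E = 3.9741e+07


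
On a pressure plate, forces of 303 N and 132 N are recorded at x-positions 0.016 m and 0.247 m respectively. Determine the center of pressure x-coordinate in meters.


COP_x = (F1*x1 + F2*x2) / (F1 + F2)
COP_x = (303*0.016 + 132*0.247) / (303 + 132)
Numerator = 37.4520
Denominator = 435
COP_x = 0.0861


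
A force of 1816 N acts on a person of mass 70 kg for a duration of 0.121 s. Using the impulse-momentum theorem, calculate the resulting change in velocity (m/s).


J = F * dt = 1816 * 0.121 = 219.7360 N*s
delta_v = J / m
delta_v = 219.7360 / 70
delta_v = 3.1391


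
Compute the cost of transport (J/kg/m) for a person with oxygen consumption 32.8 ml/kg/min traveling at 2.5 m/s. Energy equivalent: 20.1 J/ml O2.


Power per kg = VO2 * 20.1 / 60
Power per kg = 32.8 * 20.1 / 60 = 10.9880 W/kg
Cost = power_per_kg / speed
Cost = 10.9880 / 2.5
Cost = 4.3952


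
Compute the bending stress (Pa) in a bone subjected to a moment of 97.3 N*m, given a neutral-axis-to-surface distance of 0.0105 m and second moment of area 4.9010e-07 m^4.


sigma = M * c / I
sigma = 97.3 * 0.0105 / 4.9010e-07
M * c = 1.0216
sigma = 2.0846e+06


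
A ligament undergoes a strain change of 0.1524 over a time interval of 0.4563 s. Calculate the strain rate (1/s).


strain_rate = delta_strain / delta_t
strain_rate = 0.1524 / 0.4563
strain_rate = 0.3340


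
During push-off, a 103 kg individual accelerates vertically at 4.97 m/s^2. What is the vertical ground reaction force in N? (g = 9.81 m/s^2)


GRF = m * (g + a)
GRF = 103 * (9.81 + 4.97)
GRF = 103 * 14.7800
GRF = 1522.3400


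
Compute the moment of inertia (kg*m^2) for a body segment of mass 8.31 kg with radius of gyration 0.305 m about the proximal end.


I = m * k^2
I = 8.31 * 0.305^2
k^2 = 0.0930
I = 0.7730


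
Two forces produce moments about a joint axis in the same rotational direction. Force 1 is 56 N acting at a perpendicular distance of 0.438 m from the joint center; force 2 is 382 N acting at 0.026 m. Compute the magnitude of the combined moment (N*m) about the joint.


M = F1 * d1 + F2 * d2
M = 56 * 0.438 + 382 * 0.026
M = 24.5280 + 9.9320
M = 34.4600


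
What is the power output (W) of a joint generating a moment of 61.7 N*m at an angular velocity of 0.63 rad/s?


P = M * omega
P = 61.7 * 0.63
P = 38.8710


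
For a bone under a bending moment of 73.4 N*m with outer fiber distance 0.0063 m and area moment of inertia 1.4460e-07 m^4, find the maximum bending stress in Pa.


sigma = M * c / I
sigma = 73.4 * 0.0063 / 1.4460e-07
M * c = 0.4624
sigma = 3.1979e+06


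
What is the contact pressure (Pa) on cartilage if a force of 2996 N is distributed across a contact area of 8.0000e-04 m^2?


P = F / A
P = 2996 / 8.0000e-04
P = 3.7450e+06


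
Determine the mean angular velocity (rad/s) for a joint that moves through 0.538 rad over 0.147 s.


omega = delta_theta / delta_t
omega = 0.538 / 0.147
omega = 3.6599


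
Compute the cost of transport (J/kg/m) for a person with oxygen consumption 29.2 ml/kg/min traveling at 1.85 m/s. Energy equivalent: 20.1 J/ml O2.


Power per kg = VO2 * 20.1 / 60
Power per kg = 29.2 * 20.1 / 60 = 9.7820 W/kg
Cost = power_per_kg / speed
Cost = 9.7820 / 1.85
Cost = 5.2876


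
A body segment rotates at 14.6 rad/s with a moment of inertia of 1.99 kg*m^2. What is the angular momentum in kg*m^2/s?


L = I * omega
L = 1.99 * 14.6
L = 29.0540


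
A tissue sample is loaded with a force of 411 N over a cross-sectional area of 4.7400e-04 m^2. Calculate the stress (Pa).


stress = F / A
stress = 411 / 4.7400e-04
stress = 867088.6076


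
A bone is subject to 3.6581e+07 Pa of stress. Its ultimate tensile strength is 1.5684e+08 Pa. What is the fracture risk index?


FRI = applied / ultimate
FRI = 3.6581e+07 / 1.5684e+08
FRI = 0.2332


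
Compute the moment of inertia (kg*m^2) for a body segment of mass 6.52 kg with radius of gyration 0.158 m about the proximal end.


I = m * k^2
I = 6.52 * 0.158^2
k^2 = 0.0250
I = 0.1628


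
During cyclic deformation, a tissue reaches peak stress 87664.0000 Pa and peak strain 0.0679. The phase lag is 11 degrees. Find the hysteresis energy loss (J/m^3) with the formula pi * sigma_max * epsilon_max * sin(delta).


E_loss = pi * sigma_max * epsilon_max * sin(delta)
delta = 11 deg = 0.1920 rad
sin(delta) = 0.1908
E_loss = pi * 87664.0000 * 0.0679 * 0.1908
E_loss = 3568.1227


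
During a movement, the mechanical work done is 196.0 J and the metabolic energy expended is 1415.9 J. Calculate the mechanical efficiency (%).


eta = (W_mech / E_meta) * 100
eta = (196.0 / 1415.9) * 100
ratio = 0.1384
eta = 13.8428


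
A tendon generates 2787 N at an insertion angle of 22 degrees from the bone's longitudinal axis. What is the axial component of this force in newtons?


F_eff = F_tendon * cos(theta)
theta = 22 deg = 0.3840 rad
cos(theta) = 0.9272
F_eff = 2787 * 0.9272
F_eff = 2584.0614


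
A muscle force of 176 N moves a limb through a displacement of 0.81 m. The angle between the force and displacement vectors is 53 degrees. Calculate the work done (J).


W = F * d * cos(theta)
theta = 53 deg = 0.9250 rad
cos(theta) = 0.6018
W = 176 * 0.81 * 0.6018
W = 85.7947


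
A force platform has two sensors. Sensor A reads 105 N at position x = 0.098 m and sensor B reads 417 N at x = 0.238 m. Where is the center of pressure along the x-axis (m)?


COP_x = (F1*x1 + F2*x2) / (F1 + F2)
COP_x = (105*0.098 + 417*0.238) / (105 + 417)
Numerator = 109.5360
Denominator = 522
COP_x = 0.2098


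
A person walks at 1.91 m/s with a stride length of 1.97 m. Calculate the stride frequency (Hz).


f = v / stride_length
f = 1.91 / 1.97
f = 0.9695


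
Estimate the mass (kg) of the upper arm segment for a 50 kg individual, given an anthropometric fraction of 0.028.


m_segment = body_mass * fraction
m_segment = 50 * 0.028
m_segment = 1.4000


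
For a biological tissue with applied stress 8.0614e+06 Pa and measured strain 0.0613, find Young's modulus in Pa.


E = stress / strain
E = 8.0614e+06 / 0.0613
E = 1.3151e+08


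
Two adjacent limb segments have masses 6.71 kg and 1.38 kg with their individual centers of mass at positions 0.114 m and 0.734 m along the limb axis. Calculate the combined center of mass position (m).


COM = (m1*x1 + m2*x2) / (m1 + m2)
COM = (6.71*0.114 + 1.38*0.734) / (6.71 + 1.38)
Numerator = 1.7779
Denominator = 8.0900
COM = 0.2198


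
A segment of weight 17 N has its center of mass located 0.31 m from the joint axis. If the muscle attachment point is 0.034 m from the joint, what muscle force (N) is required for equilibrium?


F_muscle = W * d_load / d_muscle
F_muscle = 17 * 0.31 / 0.034
Numerator = 5.2700
F_muscle = 155.0000


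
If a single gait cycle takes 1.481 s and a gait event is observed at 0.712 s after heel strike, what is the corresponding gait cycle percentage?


pct = (event_time / cycle_time) * 100
pct = (0.712 / 1.481) * 100
ratio = 0.4808
pct = 48.0756


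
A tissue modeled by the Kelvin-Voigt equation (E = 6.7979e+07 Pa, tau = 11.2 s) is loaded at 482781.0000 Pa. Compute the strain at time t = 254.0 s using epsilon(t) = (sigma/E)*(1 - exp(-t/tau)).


epsilon(t) = (sigma/E) * (1 - exp(-t/tau))
sigma/E = 482781.0000 / 6.7979e+07 = 0.0071
exp(-t/tau) = exp(-254.0 / 11.2) = 1.4152e-10
epsilon = 0.0071 * (1 - 1.4152e-10)
epsilon = 0.0071


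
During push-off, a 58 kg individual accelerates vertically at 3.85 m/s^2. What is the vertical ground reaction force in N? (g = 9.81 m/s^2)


GRF = m * (g + a)
GRF = 58 * (9.81 + 3.85)
GRF = 58 * 13.6600
GRF = 792.2800


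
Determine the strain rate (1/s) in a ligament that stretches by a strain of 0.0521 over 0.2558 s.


strain_rate = delta_strain / delta_t
strain_rate = 0.0521 / 0.2558
strain_rate = 0.2037


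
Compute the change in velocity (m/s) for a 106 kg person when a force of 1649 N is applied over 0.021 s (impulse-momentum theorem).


J = F * dt = 1649 * 0.021 = 34.6290 N*s
delta_v = J / m
delta_v = 34.6290 / 106
delta_v = 0.3267


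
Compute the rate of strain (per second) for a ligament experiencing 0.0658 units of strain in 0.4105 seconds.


strain_rate = delta_strain / delta_t
strain_rate = 0.0658 / 0.4105
strain_rate = 0.1603


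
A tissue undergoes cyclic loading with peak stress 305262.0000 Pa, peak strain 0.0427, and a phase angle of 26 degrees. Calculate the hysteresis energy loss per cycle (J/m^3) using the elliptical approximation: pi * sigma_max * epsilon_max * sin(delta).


E_loss = pi * sigma_max * epsilon_max * sin(delta)
delta = 26 deg = 0.4538 rad
sin(delta) = 0.4384
E_loss = pi * 305262.0000 * 0.0427 * 0.4384
E_loss = 17951.1574


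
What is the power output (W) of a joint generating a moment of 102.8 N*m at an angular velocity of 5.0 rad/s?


P = M * omega
P = 102.8 * 5.0
P = 514.0000


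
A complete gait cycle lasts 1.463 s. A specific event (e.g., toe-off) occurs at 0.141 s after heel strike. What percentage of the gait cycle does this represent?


pct = (event_time / cycle_time) * 100
pct = (0.141 / 1.463) * 100
ratio = 0.0964
pct = 9.6377


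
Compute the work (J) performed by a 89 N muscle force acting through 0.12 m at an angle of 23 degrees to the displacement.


W = F * d * cos(theta)
theta = 23 deg = 0.4014 rad
cos(theta) = 0.9205
W = 89 * 0.12 * 0.9205
W = 9.8310


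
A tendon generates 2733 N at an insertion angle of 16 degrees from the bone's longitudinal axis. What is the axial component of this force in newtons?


F_eff = F_tendon * cos(theta)
theta = 16 deg = 0.2793 rad
cos(theta) = 0.9613
F_eff = 2733 * 0.9613
F_eff = 2627.1282


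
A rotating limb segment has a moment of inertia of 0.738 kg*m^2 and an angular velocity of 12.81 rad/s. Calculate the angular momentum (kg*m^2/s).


L = I * omega
L = 0.738 * 12.81
L = 9.4538


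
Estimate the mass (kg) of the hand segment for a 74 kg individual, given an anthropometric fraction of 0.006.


m_segment = body_mass * fraction
m_segment = 74 * 0.006
m_segment = 0.4440


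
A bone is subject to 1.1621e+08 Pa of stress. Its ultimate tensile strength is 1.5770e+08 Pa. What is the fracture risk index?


FRI = applied / ultimate
FRI = 1.1621e+08 / 1.5770e+08
FRI = 0.7369


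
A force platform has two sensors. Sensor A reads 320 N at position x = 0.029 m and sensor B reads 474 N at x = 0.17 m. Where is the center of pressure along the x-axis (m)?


COP_x = (F1*x1 + F2*x2) / (F1 + F2)
COP_x = (320*0.029 + 474*0.17) / (320 + 474)
Numerator = 89.8600
Denominator = 794
COP_x = 0.1132


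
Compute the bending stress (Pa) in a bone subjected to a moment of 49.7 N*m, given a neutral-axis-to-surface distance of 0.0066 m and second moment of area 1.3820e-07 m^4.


sigma = M * c / I
sigma = 49.7 * 0.0066 / 1.3820e-07
M * c = 0.3280
sigma = 2.3735e+06


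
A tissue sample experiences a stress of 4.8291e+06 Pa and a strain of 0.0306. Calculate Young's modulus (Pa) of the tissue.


E = stress / strain
E = 4.8291e+06 / 0.0306
E = 1.5781e+08


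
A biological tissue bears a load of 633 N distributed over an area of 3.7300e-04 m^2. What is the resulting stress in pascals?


stress = F / A
stress = 633 / 3.7300e-04
stress = 1.6971e+06


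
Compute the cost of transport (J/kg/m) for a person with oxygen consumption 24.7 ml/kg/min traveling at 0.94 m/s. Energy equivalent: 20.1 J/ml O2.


Power per kg = VO2 * 20.1 / 60
Power per kg = 24.7 * 20.1 / 60 = 8.2745 W/kg
Cost = power_per_kg / speed
Cost = 8.2745 / 0.94
Cost = 8.8027


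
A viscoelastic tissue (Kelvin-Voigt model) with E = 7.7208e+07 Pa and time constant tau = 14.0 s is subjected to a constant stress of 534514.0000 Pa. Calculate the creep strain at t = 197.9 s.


epsilon(t) = (sigma/E) * (1 - exp(-t/tau))
sigma/E = 534514.0000 / 7.7208e+07 = 0.0069
exp(-t/tau) = exp(-197.9 / 14.0) = 7.2600e-07
epsilon = 0.0069 * (1 - 7.2600e-07)
epsilon = 0.0069


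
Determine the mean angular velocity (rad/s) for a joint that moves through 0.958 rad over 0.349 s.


omega = delta_theta / delta_t
omega = 0.958 / 0.349
omega = 2.7450


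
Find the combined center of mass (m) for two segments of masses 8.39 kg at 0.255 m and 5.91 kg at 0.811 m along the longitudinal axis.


COM = (m1*x1 + m2*x2) / (m1 + m2)
COM = (8.39*0.255 + 5.91*0.811) / (8.39 + 5.91)
Numerator = 6.9325
Denominator = 14.3000
COM = 0.4848


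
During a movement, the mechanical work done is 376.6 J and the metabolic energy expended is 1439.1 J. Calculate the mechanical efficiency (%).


eta = (W_mech / E_meta) * 100
eta = (376.6 / 1439.1) * 100
ratio = 0.2617
eta = 26.1691


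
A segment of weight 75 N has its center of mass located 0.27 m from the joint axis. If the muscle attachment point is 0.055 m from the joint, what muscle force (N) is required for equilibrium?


F_muscle = W * d_load / d_muscle
F_muscle = 75 * 0.27 / 0.055
Numerator = 20.2500
F_muscle = 368.1818


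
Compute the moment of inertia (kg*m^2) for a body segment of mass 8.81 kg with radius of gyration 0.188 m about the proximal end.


I = m * k^2
I = 8.81 * 0.188^2
k^2 = 0.0353
I = 0.3114


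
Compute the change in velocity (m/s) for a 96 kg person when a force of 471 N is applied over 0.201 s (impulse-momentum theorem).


J = F * dt = 471 * 0.201 = 94.6710 N*s
delta_v = J / m
delta_v = 94.6710 / 96
delta_v = 0.9862


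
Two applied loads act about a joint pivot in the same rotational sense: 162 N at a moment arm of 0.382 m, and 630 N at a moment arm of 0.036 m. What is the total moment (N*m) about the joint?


M = F1 * d1 + F2 * d2
M = 162 * 0.382 + 630 * 0.036
M = 61.8840 + 22.6800
M = 84.5640


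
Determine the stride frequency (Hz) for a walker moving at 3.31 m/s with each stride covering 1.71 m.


f = v / stride_length
f = 3.31 / 1.71
f = 1.9357


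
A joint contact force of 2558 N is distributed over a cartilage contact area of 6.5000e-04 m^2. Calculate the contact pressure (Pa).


P = F / A
P = 2558 / 6.5000e-04
P = 3.9354e+06


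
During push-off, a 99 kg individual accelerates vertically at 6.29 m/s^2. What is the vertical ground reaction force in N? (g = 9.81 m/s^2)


GRF = m * (g + a)
GRF = 99 * (9.81 + 6.29)
GRF = 99 * 16.1000
GRF = 1593.9000


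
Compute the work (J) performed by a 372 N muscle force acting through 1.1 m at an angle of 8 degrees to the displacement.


W = F * d * cos(theta)
theta = 8 deg = 0.1396 rad
cos(theta) = 0.9903
W = 372 * 1.1 * 0.9903
W = 405.2177


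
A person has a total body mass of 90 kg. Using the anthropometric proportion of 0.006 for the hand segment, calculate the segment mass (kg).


m_segment = body_mass * fraction
m_segment = 90 * 0.006
m_segment = 0.5400


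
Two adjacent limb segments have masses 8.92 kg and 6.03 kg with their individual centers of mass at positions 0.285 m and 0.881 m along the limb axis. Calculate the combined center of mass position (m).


COM = (m1*x1 + m2*x2) / (m1 + m2)
COM = (8.92*0.285 + 6.03*0.881) / (8.92 + 6.03)
Numerator = 7.8546
Denominator = 14.9500
COM = 0.5254


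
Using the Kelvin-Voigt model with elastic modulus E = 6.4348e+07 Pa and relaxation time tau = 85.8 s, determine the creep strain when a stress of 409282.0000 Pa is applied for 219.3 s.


epsilon(t) = (sigma/E) * (1 - exp(-t/tau))
sigma/E = 409282.0000 / 6.4348e+07 = 0.0064
exp(-t/tau) = exp(-219.3 / 85.8) = 0.0776
epsilon = 0.0064 * (1 - 0.0776)
epsilon = 0.0059


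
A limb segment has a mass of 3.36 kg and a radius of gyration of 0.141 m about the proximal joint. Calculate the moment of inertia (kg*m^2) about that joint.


I = m * k^2
I = 3.36 * 0.141^2
k^2 = 0.0199
I = 0.0668


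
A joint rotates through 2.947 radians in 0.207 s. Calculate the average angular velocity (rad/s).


omega = delta_theta / delta_t
omega = 2.947 / 0.207
omega = 14.2367


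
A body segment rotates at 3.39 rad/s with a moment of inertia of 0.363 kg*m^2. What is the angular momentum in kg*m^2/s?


L = I * omega
L = 0.363 * 3.39
L = 1.2306


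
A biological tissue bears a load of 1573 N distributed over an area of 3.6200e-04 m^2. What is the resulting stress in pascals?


stress = F / A
stress = 1573 / 3.6200e-04
stress = 4.3453e+06


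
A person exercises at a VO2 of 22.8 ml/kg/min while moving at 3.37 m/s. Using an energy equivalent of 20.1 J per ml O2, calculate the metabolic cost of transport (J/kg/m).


Power per kg = VO2 * 20.1 / 60
Power per kg = 22.8 * 20.1 / 60 = 7.6380 W/kg
Cost = power_per_kg / speed
Cost = 7.6380 / 3.37
Cost = 2.2665


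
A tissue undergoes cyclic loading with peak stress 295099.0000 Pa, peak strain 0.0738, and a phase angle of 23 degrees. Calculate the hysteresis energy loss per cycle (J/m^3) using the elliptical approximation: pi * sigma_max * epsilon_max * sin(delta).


E_loss = pi * sigma_max * epsilon_max * sin(delta)
delta = 23 deg = 0.4014 rad
sin(delta) = 0.3907
E_loss = pi * 295099.0000 * 0.0738 * 0.3907
E_loss = 26733.2638


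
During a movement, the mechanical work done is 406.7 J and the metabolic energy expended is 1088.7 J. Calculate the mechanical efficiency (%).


eta = (W_mech / E_meta) * 100
eta = (406.7 / 1088.7) * 100
ratio = 0.3736
eta = 37.3565


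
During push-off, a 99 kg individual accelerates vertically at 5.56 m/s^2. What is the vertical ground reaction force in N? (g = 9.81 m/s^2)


GRF = m * (g + a)
GRF = 99 * (9.81 + 5.56)
GRF = 99 * 15.3700
GRF = 1521.6300


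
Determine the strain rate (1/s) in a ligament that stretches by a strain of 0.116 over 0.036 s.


strain_rate = delta_strain / delta_t
strain_rate = 0.116 / 0.036
strain_rate = 3.2222


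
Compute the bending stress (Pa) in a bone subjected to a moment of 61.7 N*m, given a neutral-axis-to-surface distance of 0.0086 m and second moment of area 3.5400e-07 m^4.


sigma = M * c / I
sigma = 61.7 * 0.0086 / 3.5400e-07
M * c = 0.5306
sigma = 1.4989e+06


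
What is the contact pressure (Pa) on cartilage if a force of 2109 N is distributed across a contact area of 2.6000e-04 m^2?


P = F / A
P = 2109 / 2.6000e-04
P = 8.1115e+06


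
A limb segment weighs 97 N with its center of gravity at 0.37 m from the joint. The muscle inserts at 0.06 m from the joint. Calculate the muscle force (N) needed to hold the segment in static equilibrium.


F_muscle = W * d_load / d_muscle
F_muscle = 97 * 0.37 / 0.06
Numerator = 35.8900
F_muscle = 598.1667


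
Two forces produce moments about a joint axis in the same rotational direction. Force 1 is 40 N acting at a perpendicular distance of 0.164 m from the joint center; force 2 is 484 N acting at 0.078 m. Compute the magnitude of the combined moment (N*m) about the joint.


M = F1 * d1 + F2 * d2
M = 40 * 0.164 + 484 * 0.078
M = 6.5600 + 37.7520
M = 44.3120


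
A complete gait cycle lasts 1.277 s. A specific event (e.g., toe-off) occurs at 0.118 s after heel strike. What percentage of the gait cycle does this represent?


pct = (event_time / cycle_time) * 100
pct = (0.118 / 1.277) * 100
ratio = 0.0924
pct = 9.2404


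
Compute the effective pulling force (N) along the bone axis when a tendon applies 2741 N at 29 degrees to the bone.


F_eff = F_tendon * cos(theta)
theta = 29 deg = 0.5061 rad
cos(theta) = 0.8746
F_eff = 2741 * 0.8746
F_eff = 2397.3326


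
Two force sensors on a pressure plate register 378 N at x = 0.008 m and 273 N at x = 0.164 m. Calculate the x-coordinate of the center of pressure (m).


COP_x = (F1*x1 + F2*x2) / (F1 + F2)
COP_x = (378*0.008 + 273*0.164) / (378 + 273)
Numerator = 47.7960
Denominator = 651
COP_x = 0.0734


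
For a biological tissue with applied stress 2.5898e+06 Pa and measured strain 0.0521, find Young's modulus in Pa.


E = stress / strain
E = 2.5898e+06 / 0.0521
E = 4.9708e+07


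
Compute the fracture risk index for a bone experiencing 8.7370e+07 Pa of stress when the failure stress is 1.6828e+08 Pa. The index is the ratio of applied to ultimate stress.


FRI = applied / ultimate
FRI = 8.7370e+07 / 1.6828e+08
FRI = 0.5192


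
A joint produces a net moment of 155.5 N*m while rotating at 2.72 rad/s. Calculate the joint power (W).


P = M * omega
P = 155.5 * 2.72
P = 422.9600


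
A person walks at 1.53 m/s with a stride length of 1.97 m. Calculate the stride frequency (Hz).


f = v / stride_length
f = 1.53 / 1.97
f = 0.7766


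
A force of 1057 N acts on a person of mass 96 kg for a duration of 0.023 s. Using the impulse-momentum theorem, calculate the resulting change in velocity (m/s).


J = F * dt = 1057 * 0.023 = 24.3110 N*s
delta_v = J / m
delta_v = 24.3110 / 96
delta_v = 0.2532
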